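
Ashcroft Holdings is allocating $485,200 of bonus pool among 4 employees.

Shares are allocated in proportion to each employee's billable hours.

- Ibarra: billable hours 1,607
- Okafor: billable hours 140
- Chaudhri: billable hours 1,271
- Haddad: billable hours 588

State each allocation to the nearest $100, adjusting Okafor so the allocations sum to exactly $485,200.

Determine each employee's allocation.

Ibarra: $216,200 | Okafor: $18,900 | Chaudhri: $171,000 | Haddad: $79,100

Billable hours total: 3,606.
Pro-rata amounts: Ibarra 1,607/3,606 × $485,200 = 216,227.51; Okafor 140/3,606 × $485,200 = 18,837.49; Chaudhri 1,271/3,606 × $485,200 = 171,017.53; Haddad 588/3,606 × $485,200 = 79,117.47.
At nearest $100: Ibarra $216,200; Okafor $18,800; Chaudhri $171,000; Haddad $79,100. Sum = $485,100.
Difference $485,200 − $485,100 = +$100 applied to Okafor: Okafor becomes $18,900.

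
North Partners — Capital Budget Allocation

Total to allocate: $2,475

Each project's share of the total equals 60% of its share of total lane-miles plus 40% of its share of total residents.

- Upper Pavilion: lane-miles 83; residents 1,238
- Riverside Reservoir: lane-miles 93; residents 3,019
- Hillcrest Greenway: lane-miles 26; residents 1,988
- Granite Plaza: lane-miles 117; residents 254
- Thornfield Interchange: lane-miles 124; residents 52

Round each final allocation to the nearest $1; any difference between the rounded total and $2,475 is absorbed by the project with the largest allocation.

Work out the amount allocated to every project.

Upper Pavilion: $465; Riverside Reservoir: $767; Hillcrest Greenway: $388; Granite Plaza: $431; Thornfield Interchange: $424

Lane-miles total 443; residents total 6,551.
Combined weights (60% lane-miles + 40% residents): Upper Pavilion 0.1880; Riverside Reservoir 0.3103; Hillcrest Greenway 0.1566; Granite Plaza 0.1740; Thornfield Interchange 0.1711.
Pro-rata amounts: Upper Pavilion 465.32; Riverside Reservoir 767.99; Hillcrest Greenway 387.59; Granite Plaza 430.59; Thornfield Interchange 423.52.
After rounding ($1): Upper Pavilion $465; Riverside Reservoir $768; Hillcrest Greenway $388; Granite Plaza $431; Thornfield Interchange $424. Sum = $2,476.
Difference $2,475 − $2,476 = −$1 applied to largest allocation (Riverside Reservoir): Riverside Reservoir becomes $767.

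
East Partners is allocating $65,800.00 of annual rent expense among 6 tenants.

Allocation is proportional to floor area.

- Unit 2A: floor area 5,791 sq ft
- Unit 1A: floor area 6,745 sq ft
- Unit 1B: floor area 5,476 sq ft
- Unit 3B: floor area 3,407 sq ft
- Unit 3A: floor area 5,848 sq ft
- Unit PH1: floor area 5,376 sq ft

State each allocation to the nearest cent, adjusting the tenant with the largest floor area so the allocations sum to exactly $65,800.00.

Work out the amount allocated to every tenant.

Combined floor area = 5,791 + 6,745 + 5,476 + 3,407 + 5,848 + 5,376 = 32,643.
Unrounded shares: Unit 2A 11,673.1857; Unit 1A 13,596.2075; Unit 1B 11,038.2257; Unit 3B 6,867.6470; Unit 3A 11,788.0832; Unit PH1 10,836.6510.
At nearest cent: Unit 2A $11,673.19; Unit 1A $13,596.21; Unit 1B $11,038.23; Unit 3B $6,867.65; Unit 3A $11,788.08; Unit PH1 $10,836.65. Sum = $65,800.01.
Difference $65,800.00 − $65,800.01 = −$0.01 applied to largest floor area (Unit 1A): Unit 1A becomes $13,596.20.

Unit 2A: $11,673.19; Unit 1A: $13,596.20; Unit 1B: $11,038.23; Unit 3B: $6,867.65; Unit 3A: $11,788.08; Unit PH1: $10,836.65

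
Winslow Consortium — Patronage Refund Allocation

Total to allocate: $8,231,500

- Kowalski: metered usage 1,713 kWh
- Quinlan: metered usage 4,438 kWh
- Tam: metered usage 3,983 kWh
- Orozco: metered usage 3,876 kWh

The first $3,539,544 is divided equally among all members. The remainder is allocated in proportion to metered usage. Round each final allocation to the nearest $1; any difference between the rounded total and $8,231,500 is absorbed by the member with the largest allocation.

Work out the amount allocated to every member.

First tranche $3,539,544 split equally: $884,886 each.
Remainder $4,691,956 by metered usage (total 14,010): Kowalski 573,684.56 → $573,685; Quinlan 1,486,288.42 → $1,486,288; Tam 1,333,908.69 → $1,333,909; Orozco 1,298,074.34 → $1,298,074.
Totals: Kowalski $884,886 + $573,685 = $1,458,571; Quinlan $884,886 + $1,486,288 = $2,371,174; Tam $884,886 + $1,333,909 = $2,218,795; Orozco $884,886 + $1,298,074 = $2,182,960.

Kowalski: $1,458,571; Quinlan: $2,371,174; Tam: $2,218,795; Orozco: $2,182,960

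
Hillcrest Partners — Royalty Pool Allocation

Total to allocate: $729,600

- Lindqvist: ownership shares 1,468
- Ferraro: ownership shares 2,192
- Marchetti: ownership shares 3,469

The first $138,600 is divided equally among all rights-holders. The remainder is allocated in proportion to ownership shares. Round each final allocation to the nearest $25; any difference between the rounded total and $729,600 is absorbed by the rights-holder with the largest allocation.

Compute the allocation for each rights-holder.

Lindqvist: $167,900 | Ferraro: $227,925 | Marchetti: $333,775

First tranche $138,600 split equally: $46,200 each.
Remainder $591,000 by ownership shares (total 7,129): Lindqvist 121,698.41 → $121,700; Ferraro 181,718.61 → $181,725; Marchetti 287,582.97 → $287,575.
Totals: Lindqvist $46,200 + $121,700 = $167,900; Ferraro $46,200 + $181,725 = $227,925; Marchetti $46,200 + $287,575 = $333,775.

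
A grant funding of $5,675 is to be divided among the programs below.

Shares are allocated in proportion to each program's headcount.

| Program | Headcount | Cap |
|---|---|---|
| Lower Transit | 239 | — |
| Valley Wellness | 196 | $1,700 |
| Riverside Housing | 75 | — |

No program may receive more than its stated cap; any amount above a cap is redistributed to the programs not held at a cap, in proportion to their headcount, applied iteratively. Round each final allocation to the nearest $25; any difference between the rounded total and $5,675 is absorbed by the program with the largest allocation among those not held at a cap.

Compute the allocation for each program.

Lower Transit: $3,025; Valley Wellness: $1,700; Riverside Housing: $950

Total headcount = 510.
Unconstrained shares: Lower Transit 2,659.46; Valley Wellness 2,180.98; Riverside Housing 834.56.
Held at cap: Valley Wellness ($1,700); remaining pool $3,975 reallocated over remaining headcount 314.
Remaining shares: Lower Transit 3,025.56 → $3,025; Riverside Housing 949.44 → $950.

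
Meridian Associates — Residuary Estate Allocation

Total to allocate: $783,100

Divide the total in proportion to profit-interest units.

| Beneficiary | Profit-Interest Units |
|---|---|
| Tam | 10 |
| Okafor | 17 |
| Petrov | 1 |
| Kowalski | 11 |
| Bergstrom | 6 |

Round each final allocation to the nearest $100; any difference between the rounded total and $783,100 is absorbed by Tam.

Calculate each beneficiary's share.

Sum of profit-interest units: 45.
Proportional shares: Tam 10/45 × $783,100 = 174,022.22; Okafor 17/45 × $783,100 = 295,837.78; Petrov 1/45 × $783,100 = 17,402.22; Kowalski 11/45 × $783,100 = 191,424.44; Bergstrom 6/45 × $783,100 = 104,413.33.
Rounded to nearest $100: Tam $174,000; Okafor $295,800; Petrov $17,400; Kowalski $191,400; Bergstrom $104,400. Sum = $783,000.
Difference $783,100 − $783,000 = +$100 applied to Tam: Tam becomes $174,100.

Tam: $174,100; Okafor: $295,800; Petrov: $17,400; Kowalski: $191,400; Bergstrom: $104,400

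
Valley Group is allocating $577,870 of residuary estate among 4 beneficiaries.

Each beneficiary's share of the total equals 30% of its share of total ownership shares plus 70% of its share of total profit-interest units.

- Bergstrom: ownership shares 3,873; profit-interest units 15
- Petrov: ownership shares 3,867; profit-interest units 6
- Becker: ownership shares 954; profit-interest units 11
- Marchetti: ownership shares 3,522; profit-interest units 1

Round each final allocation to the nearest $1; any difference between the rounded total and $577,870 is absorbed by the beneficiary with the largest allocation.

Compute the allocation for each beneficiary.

Totals — ownership shares 12,216, profit-interest units 33.
Composite weights (30% ownership shares + 70% profit-interest units): Bergstrom 0.4133; Petrov 0.2222; Becker 0.2568; Marchetti 0.1077.
Unrounded shares: Bergstrom 238,830.66; Petrov 128,424.87; Becker 148,374.84; Marchetti 62,239.63.
Rounded to nearest $1: Bergstrom $238,831; Petrov $128,425; Becker $148,375; Marchetti $62,240. Sum = $577,871.
Difference $577,870 − $577,871 = −$1 applied to largest allocation (Bergstrom): Bergstrom becomes $238,830.

Bergstrom: $238,830 | Petrov: $128,425 | Becker: $148,375 | Marchetti: $62,240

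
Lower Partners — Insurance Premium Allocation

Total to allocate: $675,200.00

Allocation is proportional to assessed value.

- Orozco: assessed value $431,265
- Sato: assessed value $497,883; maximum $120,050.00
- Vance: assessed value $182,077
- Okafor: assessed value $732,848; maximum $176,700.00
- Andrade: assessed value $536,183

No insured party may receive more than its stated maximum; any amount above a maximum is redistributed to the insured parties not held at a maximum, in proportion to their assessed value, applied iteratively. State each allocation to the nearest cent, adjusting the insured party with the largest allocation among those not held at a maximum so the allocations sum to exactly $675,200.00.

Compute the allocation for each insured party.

Orozco: $141,982.33 | Sato: $120,050.00 | Vance: $59,943.93 | Okafor: $176,700.00 | Andrade: $176,523.74

Sum of assessed value: 2,380,256.
Unconstrained shares: Orozco 122,335.6345; Sato 141,232.9605; Vance 51,649.2303; Okafor 207,884.7694; Andrade 152,097.4053.
Held at cap: Sato ($120,050.00), Okafor ($176,700.00); balance $378,450.00 reallocated over remaining assessed value 1,149,525.
Redistributed shares: Orozco 141,982.3312 → $141,982.33; Vance 59,943.9252 → $59,943.93; Andrade 176,523.7436 → $176,523.74.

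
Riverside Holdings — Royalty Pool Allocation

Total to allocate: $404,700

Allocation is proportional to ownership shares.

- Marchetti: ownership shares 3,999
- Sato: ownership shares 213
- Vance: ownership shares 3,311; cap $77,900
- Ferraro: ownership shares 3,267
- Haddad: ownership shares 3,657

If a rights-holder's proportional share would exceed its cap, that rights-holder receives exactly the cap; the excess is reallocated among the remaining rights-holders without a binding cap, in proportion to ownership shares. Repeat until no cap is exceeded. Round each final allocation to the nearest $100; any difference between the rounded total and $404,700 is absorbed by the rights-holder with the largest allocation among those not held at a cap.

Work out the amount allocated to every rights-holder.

Sum of ownership shares: 14,447.
Proportional shares (ignoring caps): Marchetti 112,022.93; Sato 5,966.71; Vance 92,750.17; Ferraro 91,517.61; Haddad 102,442.58.
Cap binds for Vance ($77,900); remaining pool $326,800 reallocated over remaining ownership shares 11,136.
Remaining shares: Marchetti 117,355.71 → $117,400; Sato 6,250.75 → $6,300; Ferraro 95,874.25 → $95,900; Haddad 107,319.29 → $107,300.
Rounding difference −$100 applied to Marchetti → $117,300.

Marchetti: $117,300; Sato: $6,300; Vance: $77,900; Ferraro: $95,900; Haddad: $107,300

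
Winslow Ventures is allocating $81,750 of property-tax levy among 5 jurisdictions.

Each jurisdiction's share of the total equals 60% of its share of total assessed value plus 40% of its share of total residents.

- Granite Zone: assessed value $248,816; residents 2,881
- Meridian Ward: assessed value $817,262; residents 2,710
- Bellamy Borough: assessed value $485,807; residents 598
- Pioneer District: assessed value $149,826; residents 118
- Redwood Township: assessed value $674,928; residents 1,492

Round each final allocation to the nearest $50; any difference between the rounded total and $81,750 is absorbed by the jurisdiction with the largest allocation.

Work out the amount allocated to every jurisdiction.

Granite Zone: $17,200 | Meridian Ward: $28,200 | Bellamy Borough: $12,550 | Pioneer District: $3,600 | Redwood Township: $20,200

Assessed value total 2,376,639; residents total 7,799.
Combined weights (60% assessed value + 40% residents): Granite Zone 0.2106; Meridian Ward 0.3453; Bellamy Borough 0.1533; Pioneer District 0.0439; Redwood Township 0.2469.
Proportional shares: Granite Zone 17,214.75; Meridian Ward 28,229.58; Bellamy Borough 12,533.60; Pioneer District 3,586.92; Redwood Township 20,185.15.
At nearest $50: Granite Zone $17,200; Meridian Ward $28,250; Bellamy Borough $12,550; Pioneer District $3,600; Redwood Township $20,200. Sum = $81,800.
Difference $81,750 − $81,800 = −$50 applied to largest allocation (Meridian Ward): Meridian Ward becomes $28,200.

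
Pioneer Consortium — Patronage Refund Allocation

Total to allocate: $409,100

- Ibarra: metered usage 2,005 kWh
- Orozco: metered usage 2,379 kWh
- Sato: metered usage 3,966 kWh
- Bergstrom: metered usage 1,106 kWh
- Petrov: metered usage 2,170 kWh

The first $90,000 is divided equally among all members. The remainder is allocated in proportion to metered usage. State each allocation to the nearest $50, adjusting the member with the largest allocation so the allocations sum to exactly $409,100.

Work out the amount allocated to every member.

Ibarra: $73,050; Orozco: $83,300; Sato: $126,850; Bergstrom: $48,350; Petrov: $77,550

First tranche $90,000 split equally: $18,000 each.
Remainder $319,100 by metered usage (total 11,626): Ibarra 55,031.44 → $55,050; Orozco 65,296.65 → $65,300; Sato 108,855.20 → $108,850; Bergstrom 30,356.49 → $30,350; Petrov 59,560.21 → $59,550.
Totals: Ibarra $18,000 + $55,050 = $73,050; Orozco $18,000 + $65,300 = $83,300; Sato $18,000 + $108,850 = $126,850; Bergstrom $18,000 + $30,350 = $48,350; Petrov $18,000 + $59,550 = $77,550.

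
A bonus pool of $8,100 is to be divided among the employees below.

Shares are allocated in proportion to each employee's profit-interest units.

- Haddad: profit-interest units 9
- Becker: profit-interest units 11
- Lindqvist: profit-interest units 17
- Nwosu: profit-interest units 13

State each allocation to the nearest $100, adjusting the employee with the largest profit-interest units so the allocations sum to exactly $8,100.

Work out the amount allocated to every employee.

Total profit-interest units = 9 + 11 + 17 + 13 = 50.
Proportional shares: Haddad 1,458.00; Becker 1,782.00; Lindqvist 2,754.00; Nwosu 2,106.00.
At nearest $100: Haddad $1,500; Becker $1,800; Lindqvist $2,800; Nwosu $2,100. Sum = $8,200.
Difference $8,100 − $8,200 = −$100 applied to largest profit-interest units (Lindqvist): Lindqvist becomes $2,700.

Haddad: $1,500; Becker: $1,800; Lindqvist: $2,700; Nwosu: $2,100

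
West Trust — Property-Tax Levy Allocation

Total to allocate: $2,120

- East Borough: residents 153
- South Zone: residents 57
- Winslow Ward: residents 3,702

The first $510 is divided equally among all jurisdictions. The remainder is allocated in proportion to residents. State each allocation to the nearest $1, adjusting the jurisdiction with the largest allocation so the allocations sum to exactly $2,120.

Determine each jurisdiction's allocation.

East Borough: $233; South Zone: $193; Winslow Ward: $1,694

$510 shared equally gives $170 per jurisdiction.
Remainder $1,610 by residents (total 3,912): East Borough 62.97 → $63; South Zone 23.46 → $23; Winslow Ward 1,523.57 → $1,524.
Totals: East Borough $170 + $63 = $233; South Zone $170 + $23 = $193; Winslow Ward $170 + $1,524 = $1,694.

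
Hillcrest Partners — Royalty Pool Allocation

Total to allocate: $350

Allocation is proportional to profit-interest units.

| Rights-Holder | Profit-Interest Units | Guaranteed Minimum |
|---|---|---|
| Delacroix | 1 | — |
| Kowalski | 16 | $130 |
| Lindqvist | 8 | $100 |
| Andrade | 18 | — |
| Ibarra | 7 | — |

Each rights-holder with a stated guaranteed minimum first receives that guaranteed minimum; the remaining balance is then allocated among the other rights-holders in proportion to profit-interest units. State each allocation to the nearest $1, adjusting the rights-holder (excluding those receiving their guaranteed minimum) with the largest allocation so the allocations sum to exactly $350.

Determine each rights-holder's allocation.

Guaranteed amounts: Kowalski $130; Lindqvist $100. Balance $120.
Balance split over remaining profit-interest units 26: Delacroix 4.62 → $5; Andrade 83.08 → $83; Ibarra 32.31 → $32.

Delacroix: $5 | Kowalski: $130 | Lindqvist: $100 | Andrade: $83 | Ibarra: $32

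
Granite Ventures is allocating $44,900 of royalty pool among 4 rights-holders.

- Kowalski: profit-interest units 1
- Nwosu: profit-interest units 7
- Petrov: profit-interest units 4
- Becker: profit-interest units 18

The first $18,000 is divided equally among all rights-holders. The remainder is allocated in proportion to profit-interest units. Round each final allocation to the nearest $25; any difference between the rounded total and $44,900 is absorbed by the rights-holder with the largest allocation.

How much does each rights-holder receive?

Equal tier: $18,000 ÷ 4 = $4,500 apiece.
Remainder $26,900 by profit-interest units (total 30): Kowalski 896.67 → $900; Nwosu 6,276.67 → $6,275; Petrov 3,586.67 → $3,575; Becker 16,140.00 → $16,150.
Totals: Kowalski $4,500 + $900 = $5,400; Nwosu $4,500 + $6,275 = $10,775; Petrov $4,500 + $3,575 = $8,075; Becker $4,500 + $16,150 = $20,650.

Kowalski: $5,400; Nwosu: $10,775; Petrov: $8,075; Becker: $20,650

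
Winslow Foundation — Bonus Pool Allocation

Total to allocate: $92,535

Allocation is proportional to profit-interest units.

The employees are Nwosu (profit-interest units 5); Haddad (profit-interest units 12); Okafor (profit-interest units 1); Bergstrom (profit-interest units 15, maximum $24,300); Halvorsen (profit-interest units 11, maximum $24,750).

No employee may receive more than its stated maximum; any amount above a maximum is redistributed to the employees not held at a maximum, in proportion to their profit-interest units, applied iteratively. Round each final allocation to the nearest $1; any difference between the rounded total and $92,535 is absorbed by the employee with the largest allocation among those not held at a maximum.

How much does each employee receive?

Nwosu: $12,079 | Haddad: $28,990 | Okafor: $2,416 | Bergstrom: $24,300 | Halvorsen: $24,750

Sum of profit-interest units: 44.
Unconstrained shares: Nwosu 10,515.34; Haddad 25,236.82; Okafor 2,103.07; Bergstrom 31,546.02; Halvorsen 23,133.75.
Cap binds for Bergstrom ($24,300); balance $68,235 reallocated over remaining profit-interest units 29.
Cap binds for Halvorsen ($24,750); balance $43,485 reallocated over remaining profit-interest units 18.
Redistributed shares: Nwosu 12,079.17 → $12,079; Haddad 28,990.00 → $28,990; Okafor 2,415.83 → $2,416.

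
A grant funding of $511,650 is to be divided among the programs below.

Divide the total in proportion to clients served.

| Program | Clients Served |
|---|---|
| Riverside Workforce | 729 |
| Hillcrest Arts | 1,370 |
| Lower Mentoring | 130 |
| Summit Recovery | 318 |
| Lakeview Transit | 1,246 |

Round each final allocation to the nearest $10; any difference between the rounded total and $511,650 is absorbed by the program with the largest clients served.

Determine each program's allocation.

Sum of clients served: 729 + 1,370 + 130 + 318 + 1,246 = 3,793.
Proportional shares: Riverside Workforce 98,337.16; Hillcrest Arts 184,803.72; Lower Mentoring 17,536.12; Summit Recovery 42,896.05; Lakeview Transit 168,076.96.
After rounding ($10): Riverside Workforce $98,340; Hillcrest Arts $184,800; Lower Mentoring $17,540; Summit Recovery $42,900; Lakeview Transit $168,080. Sum = $511,660.
Difference $511,650 − $511,660 = −$10 applied to largest clients served (Hillcrest Arts): Hillcrest Arts becomes $184,790.

Riverside Workforce: $98,340; Hillcrest Arts: $184,790; Lower Mentoring: $17,540; Summit Recovery: $42,900; Lakeview Transit: $168,080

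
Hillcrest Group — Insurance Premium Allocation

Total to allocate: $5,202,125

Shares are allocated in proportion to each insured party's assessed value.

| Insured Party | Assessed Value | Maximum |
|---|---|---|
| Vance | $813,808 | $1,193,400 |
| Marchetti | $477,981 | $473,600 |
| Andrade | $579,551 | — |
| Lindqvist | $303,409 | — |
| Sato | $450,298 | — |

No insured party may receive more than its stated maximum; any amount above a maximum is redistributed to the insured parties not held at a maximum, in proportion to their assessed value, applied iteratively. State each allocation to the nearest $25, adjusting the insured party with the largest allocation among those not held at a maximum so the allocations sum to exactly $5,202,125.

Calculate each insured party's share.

Combined assessed value = 2,625,047.
Proportional shares (ignoring caps): Vance 1,612,744.82; Marchetti 947,227.58; Andrade 1,148,511.53; Lindqvist 601,273.63; Sato 892,367.44.
Cap binds for Vance ($1,193,400), Marchetti ($473,600); residual $3,535,125 reallocated over remaining assessed value 1,333,258.
Redistributed shares: Andrade 1,536,675.74 → $1,536,675; Lindqvist 804,487.01 → $804,475; Sato 1,193,962.25 → $1,193,950.
Rounding difference +$25 applied to Andrade → $1,536,700.

Vance: $1,193,400 · Marchetti: $473,600 · Andrade: $1,536,700 · Lindqvist: $804,475 · Sato: $1,193,950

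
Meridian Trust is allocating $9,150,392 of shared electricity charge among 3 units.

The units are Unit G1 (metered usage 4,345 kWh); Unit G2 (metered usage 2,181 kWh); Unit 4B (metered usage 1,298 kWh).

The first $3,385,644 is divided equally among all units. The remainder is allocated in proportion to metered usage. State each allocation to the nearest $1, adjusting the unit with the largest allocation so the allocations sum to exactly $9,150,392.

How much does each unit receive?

$3,385,644 shared equally gives $1,128,548 per unit.
Remainder $5,764,748 by metered usage (total 7,824): Unit G1 3,201,409.77 → $3,201,410; Unit G2 1,606,967.71 → $1,606,968; Unit 4B 956,370.51 → $956,371.
Rounding difference −$1 on remainder applied to Unit G1.
Totals: Unit G1 $1,128,548 + $3,201,409 = $4,329,957; Unit G2 $1,128,548 + $1,606,968 = $2,735,516; Unit 4B $1,128,548 + $956,371 = $2,084,919.

Unit G1: $4,329,957 · Unit G2: $2,735,516 · Unit 4B: $2,084,919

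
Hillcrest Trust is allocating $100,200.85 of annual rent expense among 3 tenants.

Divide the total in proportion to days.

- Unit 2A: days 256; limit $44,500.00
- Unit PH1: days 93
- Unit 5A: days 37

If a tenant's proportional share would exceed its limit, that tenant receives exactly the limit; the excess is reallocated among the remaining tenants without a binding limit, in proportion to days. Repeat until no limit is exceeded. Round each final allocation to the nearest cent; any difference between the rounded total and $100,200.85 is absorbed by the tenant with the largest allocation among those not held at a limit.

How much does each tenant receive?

Unit 2A: $44,500.00 | Unit PH1: $39,847.53 | Unit 5A: $15,853.32

Days total: 386.
Unconstrained shares: Unit 2A 66,454.4497; Unit PH1 24,141.6556; Unit 5A 9,604.7447.
Held at cap: Unit 2A ($44,500.00); remaining pool $55,700.85 reallocated over remaining days 130.
Shares after redistribution: Unit PH1 39,847.5312 → $39,847.53; Unit 5A 15,853.3188 → $15,853.32.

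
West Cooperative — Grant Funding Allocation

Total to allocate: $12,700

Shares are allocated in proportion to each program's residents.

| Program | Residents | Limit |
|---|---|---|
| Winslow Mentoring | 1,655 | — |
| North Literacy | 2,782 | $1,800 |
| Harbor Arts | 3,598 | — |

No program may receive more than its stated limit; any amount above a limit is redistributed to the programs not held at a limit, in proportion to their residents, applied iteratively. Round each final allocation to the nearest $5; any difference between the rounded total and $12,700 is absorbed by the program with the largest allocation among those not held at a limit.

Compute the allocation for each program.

Winslow Mentoring: $3,435 · North Literacy: $1,800 · Harbor Arts: $7,465

Combined residents = 8,035.
Unconstrained shares: Winslow Mentoring 2,615.87; North Literacy 4,397.19; Harbor Arts 5,686.94.
Cap binds for North Literacy ($1,800); residual $10,900 reallocated over remaining residents 5,253.
Shares after redistribution: Winslow Mentoring 3,434.13 → $3,435; Harbor Arts 7,465.87 → $7,465.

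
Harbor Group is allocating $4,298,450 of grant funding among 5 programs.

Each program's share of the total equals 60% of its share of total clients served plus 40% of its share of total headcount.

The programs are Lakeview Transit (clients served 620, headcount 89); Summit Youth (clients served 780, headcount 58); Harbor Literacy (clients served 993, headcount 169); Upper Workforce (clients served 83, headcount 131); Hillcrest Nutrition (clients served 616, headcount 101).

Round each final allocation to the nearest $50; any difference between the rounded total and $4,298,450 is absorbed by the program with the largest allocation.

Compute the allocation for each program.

Clients served total 3,092; headcount total 548.
Blended shares (60% clients served + 40% headcount): Lakeview Transit 0.1853; Summit Youth 0.1937; Harbor Literacy 0.3160; Upper Workforce 0.1117; Hillcrest Nutrition 0.1933.
Proportional shares: Lakeview Transit 796,390.95; Summit Youth 832,584.45; Harbor Literacy 1,358,518.59; Upper Workforce 480,250.85; Hillcrest Nutrition 830,705.16.
At nearest $50: Lakeview Transit $796,400; Summit Youth $832,600; Harbor Literacy $1,358,500; Upper Workforce $480,250; Hillcrest Nutrition $830,700. Sum = $4,298,450.
Sum already equals the total — no adjustment.

Lakeview Transit: $796,400 | Summit Youth: $832,600 | Harbor Literacy: $1,358,500 | Upper Workforce: $480,250 | Hillcrest Nutrition: $830,700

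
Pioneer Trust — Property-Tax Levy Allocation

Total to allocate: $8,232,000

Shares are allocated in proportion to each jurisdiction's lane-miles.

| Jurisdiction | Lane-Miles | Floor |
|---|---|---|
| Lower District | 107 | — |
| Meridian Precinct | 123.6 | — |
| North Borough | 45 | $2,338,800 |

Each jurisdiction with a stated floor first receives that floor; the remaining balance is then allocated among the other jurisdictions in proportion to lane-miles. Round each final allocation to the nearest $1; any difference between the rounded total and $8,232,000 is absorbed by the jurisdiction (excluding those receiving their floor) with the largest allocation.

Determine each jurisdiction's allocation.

Guaranteed amounts: North Borough $2,338,800. Remaining pool $5,893,200.
Remaining pool split over remaining lane-miles 230.6: Lower District 2,734,485.69 → $2,734,486; Meridian Precinct 3,158,714.31 → $3,158,714.

Lower District: $2,734,486 · Meridian Precinct: $3,158,714 · North Borough: $2,338,800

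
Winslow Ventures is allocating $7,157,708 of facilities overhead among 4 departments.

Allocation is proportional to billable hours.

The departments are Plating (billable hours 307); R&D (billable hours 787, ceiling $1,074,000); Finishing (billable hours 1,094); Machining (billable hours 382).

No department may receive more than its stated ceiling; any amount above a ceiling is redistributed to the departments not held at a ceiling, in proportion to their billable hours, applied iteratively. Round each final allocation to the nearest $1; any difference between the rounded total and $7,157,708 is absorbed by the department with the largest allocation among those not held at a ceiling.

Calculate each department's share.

Plating: $1,047,503 | R&D: $1,074,000 | Finishing: $3,732,797 | Machining: $1,303,408

Total billable hours = 2,570.
Unconstrained shares: Plating 855,025.82; R&D 2,191,874.01; Finishing 3,046,899.83; Machining 1,063,908.35.
Cap binds for R&D ($1,074,000); remaining pool $6,083,708 reallocated over remaining billable hours 1,783.
Redistributed shares: Plating 1,047,503.28 → $1,047,503; Finishing 3,732,796.72 → $3,732,797; Machining 1,303,408.00 → $1,303,408.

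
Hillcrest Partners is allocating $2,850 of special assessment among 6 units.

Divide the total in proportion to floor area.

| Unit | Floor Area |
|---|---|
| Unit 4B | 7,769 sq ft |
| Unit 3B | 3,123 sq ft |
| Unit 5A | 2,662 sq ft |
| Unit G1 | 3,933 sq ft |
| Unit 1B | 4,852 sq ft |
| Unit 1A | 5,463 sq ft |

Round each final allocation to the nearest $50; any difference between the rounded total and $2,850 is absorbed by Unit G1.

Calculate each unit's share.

Total floor area = 27,802.
Proportional shares: Unit 4B 7,769/27,802 × $2,850 = 796.40; Unit 3B 3,123/27,802 × $2,850 = 320.14; Unit 5A 2,662/27,802 × $2,850 = 272.88; Unit G1 3,933/27,802 × $2,850 = 403.17; Unit 1B 4,852/27,802 × $2,850 = 497.38; Unit 1A 5,463/27,802 × $2,850 = 560.02.
After rounding ($50): Unit 4B $800; Unit 3B $300; Unit 5A $250; Unit G1 $400; Unit 1B $500; Unit 1A $550. Sum = $2,800.
Difference $2,850 − $2,800 = +$50 applied to Unit G1: Unit G1 becomes $450.

Unit 4B: $800 · Unit 3B: $300 · Unit 5A: $250 · Unit G1: $450 · Unit 1B: $500 · Unit 1A: $550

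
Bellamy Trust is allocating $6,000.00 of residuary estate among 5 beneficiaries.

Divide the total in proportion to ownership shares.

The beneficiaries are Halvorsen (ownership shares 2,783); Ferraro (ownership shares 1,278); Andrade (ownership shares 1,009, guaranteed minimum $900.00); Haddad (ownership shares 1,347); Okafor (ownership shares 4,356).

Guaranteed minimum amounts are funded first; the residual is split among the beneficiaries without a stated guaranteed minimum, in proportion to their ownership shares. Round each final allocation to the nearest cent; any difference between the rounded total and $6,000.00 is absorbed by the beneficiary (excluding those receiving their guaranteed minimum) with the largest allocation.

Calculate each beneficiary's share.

Guaranteed amounts: Andrade $900.00. Remaining pool $5,100.00.
Remaining pool split over remaining ownership shares 9,764: Halvorsen 1,453.6358 → $1,453.64; Ferraro 667.5338 → $667.53; Haddad 703.5744 → $703.57; Okafor 2,275.2560 → $2,275.26.

Halvorsen: $1,453.64 · Ferraro: $667.53 · Andrade: $900.00 · Haddad: $703.57 · Okafor: $2,275.26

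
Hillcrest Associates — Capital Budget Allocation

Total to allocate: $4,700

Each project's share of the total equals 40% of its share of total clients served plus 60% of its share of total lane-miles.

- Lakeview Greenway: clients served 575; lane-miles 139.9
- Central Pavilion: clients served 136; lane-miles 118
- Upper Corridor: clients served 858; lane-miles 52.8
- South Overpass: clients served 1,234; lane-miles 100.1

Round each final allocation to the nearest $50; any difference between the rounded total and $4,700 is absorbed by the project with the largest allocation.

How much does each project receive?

Lakeview Greenway: $1,350 · Central Pavilion: $900 · Upper Corridor: $950 · South Overpass: $1,500

Clients served total 2,803; lane-miles total 410.8.
Composite weights (40% clients served + 60% lane-miles): Lakeview Greenway 0.2864; Central Pavilion 0.1918; Upper Corridor 0.1996; South Overpass 0.3223.
Unrounded shares: Lakeview Greenway 1,346.02; Central Pavilion 901.25; Upper Corridor 937.92; South Overpass 1,514.81.
Rounded to nearest $50: Lakeview Greenway $1,350; Central Pavilion $900; Upper Corridor $950; South Overpass $1,500. Sum = $4,700.
Sum already equals the total — no adjustment.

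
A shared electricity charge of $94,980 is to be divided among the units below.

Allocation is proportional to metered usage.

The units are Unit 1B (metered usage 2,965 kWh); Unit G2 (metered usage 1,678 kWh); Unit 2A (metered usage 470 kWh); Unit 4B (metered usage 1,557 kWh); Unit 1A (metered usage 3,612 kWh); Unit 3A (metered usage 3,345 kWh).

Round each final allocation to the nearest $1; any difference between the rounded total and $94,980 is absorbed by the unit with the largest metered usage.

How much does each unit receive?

Unit 1B: $20,666; Unit G2: $11,696; Unit 2A: $3,276; Unit 4B: $10,852; Unit 1A: $25,175; Unit 3A: $23,315

Metered usage total: 13,627.
Unrounded shares: Unit 1B 2,965/13,627 × $94,980 = 20,666.01; Unit G2 1,678/13,627 × $94,980 = 11,695.64; Unit 2A 470/13,627 × $94,980 = 3,275.89; Unit 4B 1,557/13,627 × $94,980 = 10,852.27; Unit 1A 3,612/13,627 × $94,980 = 25,175.59; Unit 3A 3,345/13,627 × $94,980 = 23,314.60.
At nearest $1: Unit 1B $20,666; Unit G2 $11,696; Unit 2A $3,276; Unit 4B $10,852; Unit 1A $25,176; Unit 3A $23,315. Sum = $94,981.
Difference $94,980 − $94,981 = −$1 applied to largest metered usage (Unit 1A): Unit 1A becomes $25,175.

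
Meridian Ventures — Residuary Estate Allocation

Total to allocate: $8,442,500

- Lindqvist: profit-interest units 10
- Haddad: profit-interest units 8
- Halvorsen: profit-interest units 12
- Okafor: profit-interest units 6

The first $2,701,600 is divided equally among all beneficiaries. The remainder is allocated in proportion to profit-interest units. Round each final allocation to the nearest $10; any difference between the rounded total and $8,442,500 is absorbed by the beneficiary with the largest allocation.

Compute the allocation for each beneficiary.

Equal tier: $2,701,600 ÷ 4 = $675,400 apiece.
Remainder $5,740,900 by profit-interest units (total 36): Lindqvist 1,594,694.44 → $1,594,690; Haddad 1,275,755.56 → $1,275,760; Halvorsen 1,913,633.33 → $1,913,630; Okafor 956,816.67 → $956,820.
Totals: Lindqvist $675,400 + $1,594,690 = $2,270,090; Haddad $675,400 + $1,275,760 = $1,951,160; Halvorsen $675,400 + $1,913,630 = $2,589,030; Okafor $675,400 + $956,820 = $1,632,220.

Lindqvist: $2,270,090; Haddad: $1,951,160; Halvorsen: $2,589,030; Okafor: $1,632,220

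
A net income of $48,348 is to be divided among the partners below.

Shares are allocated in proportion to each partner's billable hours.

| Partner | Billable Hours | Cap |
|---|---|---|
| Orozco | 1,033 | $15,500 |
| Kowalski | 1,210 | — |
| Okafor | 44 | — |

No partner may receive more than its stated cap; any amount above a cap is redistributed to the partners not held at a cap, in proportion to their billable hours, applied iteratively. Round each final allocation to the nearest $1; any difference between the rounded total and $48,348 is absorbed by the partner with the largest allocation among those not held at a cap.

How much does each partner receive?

Orozco: $15,500; Kowalski: $31,695; Okafor: $1,153

Combined billable hours = 2,287.
Proportional shares (ignoring caps): Orozco 21,837.99; Kowalski 25,579.83; Okafor 930.18.
Capped: Orozco ($15,500); balance $32,848 reallocated over remaining billable hours 1,254.
Remaining shares: Kowalski 31,695.44 → $31,695; Okafor 1,152.56 → $1,153.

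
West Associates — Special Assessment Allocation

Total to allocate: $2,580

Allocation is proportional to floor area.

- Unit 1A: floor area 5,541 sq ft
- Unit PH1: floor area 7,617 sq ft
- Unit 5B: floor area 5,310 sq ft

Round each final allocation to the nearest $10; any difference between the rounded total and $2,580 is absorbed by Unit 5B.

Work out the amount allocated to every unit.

Unit 1A: $770 | Unit PH1: $1,060 | Unit 5B: $750

Total floor area = 18,468.
Pro-rata amounts: Unit 1A 5,541/18,468 × $2,580 = 774.08; Unit PH1 7,617/18,468 × $2,580 = 1,064.10; Unit 5B 5,310/18,468 × $2,580 = 741.81.
At nearest $10: Unit 1A $770; Unit PH1 $1,060; Unit 5B $740. Sum = $2,570.
Difference $2,580 − $2,570 = +$10 applied to Unit 5B: Unit 5B becomes $750.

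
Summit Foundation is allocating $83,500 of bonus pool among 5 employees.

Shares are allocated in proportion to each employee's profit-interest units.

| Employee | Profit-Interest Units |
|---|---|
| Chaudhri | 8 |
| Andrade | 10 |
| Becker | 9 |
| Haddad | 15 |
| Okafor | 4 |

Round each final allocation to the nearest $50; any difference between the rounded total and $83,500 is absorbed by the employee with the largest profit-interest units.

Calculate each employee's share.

Sum of profit-interest units: 8 + 10 + 9 + 15 + 4 = 46.
Pro-rata amounts: Chaudhri 14,521.74; Andrade 18,152.17; Becker 16,336.96; Haddad 27,228.26; Okafor 7,260.87.
Rounded to nearest $50: Chaudhri $14,500; Andrade $18,150; Becker $16,350; Haddad $27,250; Okafor $7,250. Sum = $83,500.
No rounding difference to absorb.

Chaudhri: $14,500; Andrade: $18,150; Becker: $16,350; Haddad: $27,250; Okafor: $7,250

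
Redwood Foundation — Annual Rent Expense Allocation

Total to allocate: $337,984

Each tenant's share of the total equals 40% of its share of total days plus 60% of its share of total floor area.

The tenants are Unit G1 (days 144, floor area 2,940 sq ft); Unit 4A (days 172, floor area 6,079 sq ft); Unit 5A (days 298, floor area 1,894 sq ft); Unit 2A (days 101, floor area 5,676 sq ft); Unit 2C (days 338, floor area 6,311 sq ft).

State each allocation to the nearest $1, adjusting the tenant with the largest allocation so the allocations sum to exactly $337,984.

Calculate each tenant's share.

Unit G1: $44,523; Unit 4A: $75,915; Unit 5A: $55,032; Unit 2A: $63,231; Unit 2C: $99,283

Totals — days 1,053, floor area 22,900.
Combined weights (40% days + 60% floor area): Unit G1 0.1317; Unit 4A 0.2246; Unit 5A 0.1628; Unit 2A 0.1871; Unit 2C 0.2937.
Unrounded shares: Unit G1 44,523.11; Unit 4A 75,915.34; Unit 5A 55,032.19; Unit 2A 63,230.97; Unit 2C 99,282.39.
At nearest $1: Unit G1 $44,523; Unit 4A $75,915; Unit 5A $55,032; Unit 2A $63,231; Unit 2C $99,282. Sum = $337,983.
Difference $337,984 − $337,983 = +$1 applied to largest allocation (Unit 2C): Unit 2C becomes $99,283.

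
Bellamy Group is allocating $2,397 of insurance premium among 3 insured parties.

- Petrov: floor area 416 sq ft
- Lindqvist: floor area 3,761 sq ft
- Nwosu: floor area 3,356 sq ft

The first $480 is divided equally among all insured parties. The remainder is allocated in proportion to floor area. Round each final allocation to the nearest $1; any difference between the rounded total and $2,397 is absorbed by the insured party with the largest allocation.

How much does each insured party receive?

Petrov: $266 | Lindqvist: $1,117 | Nwosu: $1,014

$480 shared equally gives $160 per insured party.
Remainder $1,917 by floor area (total 7,533): Petrov 105.86 → $106; Lindqvist 957.10 → $957; Nwosu 854.04 → $854.
Totals: Petrov $160 + $106 = $266; Lindqvist $160 + $957 = $1,117; Nwosu $160 + $854 = $1,014.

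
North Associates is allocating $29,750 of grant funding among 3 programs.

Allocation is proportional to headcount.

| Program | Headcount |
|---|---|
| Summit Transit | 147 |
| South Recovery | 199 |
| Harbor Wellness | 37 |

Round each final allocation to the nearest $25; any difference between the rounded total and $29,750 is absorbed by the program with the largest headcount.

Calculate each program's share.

Summit Transit: $11,425 · South Recovery: $15,450 · Harbor Wellness: $2,875

Headcount total: 147 + 199 + 37 = 383.
Unrounded shares: Summit Transit 11,418.41; South Recovery 15,457.57; Harbor Wellness 2,874.02.
At nearest $25: Summit Transit $11,425; South Recovery $15,450; Harbor Wellness $2,875. Sum = $29,750.
No rounding difference to absorb.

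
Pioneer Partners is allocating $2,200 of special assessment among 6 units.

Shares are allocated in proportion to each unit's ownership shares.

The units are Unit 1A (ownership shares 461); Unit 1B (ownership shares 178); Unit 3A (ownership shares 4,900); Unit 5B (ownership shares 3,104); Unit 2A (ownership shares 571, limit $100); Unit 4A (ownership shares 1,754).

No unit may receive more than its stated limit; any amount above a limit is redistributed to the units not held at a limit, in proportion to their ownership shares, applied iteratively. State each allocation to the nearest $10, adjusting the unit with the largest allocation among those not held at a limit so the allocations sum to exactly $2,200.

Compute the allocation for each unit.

Sum of ownership shares: 10,968.
Pro-rata shares before constraints: Unit 1A 92.47; Unit 1B 35.70; Unit 3A 982.86; Unit 5B 622.61; Unit 2A 114.53; Unit 4A 351.82.
Held at cap: Unit 2A ($100); residual $2,100 reallocated over remaining ownership shares 10,397.
Redistributed shares: Unit 1A 93.11 → $90; Unit 1B 35.95 → $40; Unit 3A 989.71 → $990; Unit 5B 626.95 → $630; Unit 4A 354.28 → $350.

Unit 1A: $90 | Unit 1B: $40 | Unit 3A: $990 | Unit 5B: $630 | Unit 2A: $100 | Unit 4A: $350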